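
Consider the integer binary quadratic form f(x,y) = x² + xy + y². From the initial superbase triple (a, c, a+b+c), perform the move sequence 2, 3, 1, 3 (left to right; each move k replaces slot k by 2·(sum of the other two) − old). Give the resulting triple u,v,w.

start (1,1,3) = (f(1,0),f(0,1),f(1,1))
replace slot 2: 2·(1+3) − 1 = 7 → (1,7,3)
replace slot 3: 2·(1+7) − 3 = 13 → (1,7,13)
replace slot 1: 2·(7+13) − 1 = 39 → (39,7,13)
replace slot 3: 2·(39+7) − 13 = 79 → (39,7,79)

39,7,79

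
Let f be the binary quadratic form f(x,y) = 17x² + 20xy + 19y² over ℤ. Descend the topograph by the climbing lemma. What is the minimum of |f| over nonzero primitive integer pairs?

translate: b→-14 (≡20 mod 34), so (17,20,19)→(17,-14,16)
flip: (17,-14,16)→(16,14,17)
reduced (well bottom): (16,14,17) with a≤c, −a<b≤a
well minimum = a = 16

16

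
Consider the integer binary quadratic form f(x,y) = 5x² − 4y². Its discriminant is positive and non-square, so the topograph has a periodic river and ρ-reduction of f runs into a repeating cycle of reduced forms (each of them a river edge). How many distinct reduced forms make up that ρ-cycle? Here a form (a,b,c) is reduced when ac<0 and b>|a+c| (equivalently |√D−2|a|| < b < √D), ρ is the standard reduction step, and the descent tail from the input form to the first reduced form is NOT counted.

D = 80, ⌊√D⌋ = 8
descent: ρ → (-4,8,1)  [lands on river]
river: ρ → (1,8,-4)
ρ-cycle length = 2 (tail of 1 descent step not counted)

2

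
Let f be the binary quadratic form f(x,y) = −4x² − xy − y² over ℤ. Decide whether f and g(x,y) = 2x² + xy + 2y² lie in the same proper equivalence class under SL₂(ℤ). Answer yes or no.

D₁ = -15, D₂ = -15
f is negative-definite; reduce −f:
−f: flip: (4,1,1)→(1,-1,4)
−f: translate: b→1 (≡-1 mod 2), so (1,-1,4)→(1,1,4)
−f: reduced (well bottom): (1,1,4) with a≤c, −a<b≤a
flip sign back: reduced form of f is (-1,-1,-4)
g: reduced (well bottom): (2,1,2) with a≤c, −a<b≤a
reduced forms (-1, -1, -4) vs (2, 1, 2) ⇒ inequivalent

no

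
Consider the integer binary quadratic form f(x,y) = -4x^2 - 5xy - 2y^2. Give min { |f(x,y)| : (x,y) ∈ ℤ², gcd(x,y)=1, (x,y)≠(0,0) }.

translate: b→-3 (≡5 mod 8), so (4,5,2)→(4,-3,1)
flip: (4,-3,1)→(1,3,4)
translate: b→1 (≡3 mod 2), so (1,3,4)→(1,1,2)
reduced (well bottom): (1,1,2) with a≤c, −a<b≤a
well minimum |f| = |-1| = 1 (negative-definite)

1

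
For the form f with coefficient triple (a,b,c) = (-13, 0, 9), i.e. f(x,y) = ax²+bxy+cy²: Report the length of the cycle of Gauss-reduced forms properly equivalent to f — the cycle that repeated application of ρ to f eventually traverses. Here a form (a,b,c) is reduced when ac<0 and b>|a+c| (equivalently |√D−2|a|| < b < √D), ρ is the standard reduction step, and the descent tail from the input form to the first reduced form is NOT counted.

D = 468, ⌊√D⌋ = 21
descent: ρ → (9,18,-4)  [lands on river]
river: ρ → (-4,14,17)
river: ρ → (17,20,-1)
river: ρ → (-1,20,17)
river: ρ → (17,14,-4)
river: ρ → (-4,18,9)
ρ-cycle length = 6 (tail of 1 descent step not counted)

6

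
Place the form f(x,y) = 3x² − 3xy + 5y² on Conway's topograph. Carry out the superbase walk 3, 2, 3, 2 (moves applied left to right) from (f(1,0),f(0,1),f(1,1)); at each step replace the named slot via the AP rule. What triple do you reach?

start (3,5,5) = (f(1,0),f(0,1),f(1,1))
replace slot 3: 2·(3+5) − 5 = 11 → (3,5,11)
replace slot 2: 2·(3+11) − 5 = 23 → (3,23,11)
replace slot 3: 2·(3+23) − 11 = 41 → (3,23,41)
replace slot 2: 2·(3+41) − 23 = 65 → (3,65,41)

3,65,41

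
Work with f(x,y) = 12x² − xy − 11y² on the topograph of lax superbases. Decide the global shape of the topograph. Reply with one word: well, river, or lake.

D = b²−4ac = (-1)² − 4·12·(-11) = 529
D = 23² is a perfect square ⇒ form factors over ℤ ⇒ lakes

lake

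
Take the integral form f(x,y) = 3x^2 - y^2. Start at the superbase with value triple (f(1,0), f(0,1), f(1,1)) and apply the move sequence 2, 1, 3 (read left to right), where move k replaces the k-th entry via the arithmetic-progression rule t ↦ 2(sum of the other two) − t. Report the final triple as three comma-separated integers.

start (3,-1,2) = (f(1,0),f(0,1),f(1,1))
replace slot 2: 2·(3+2) − (-1) = 11 → (3,11,2)
replace slot 1: 2·(11+2) − 3 = 23 → (23,11,2)
replace slot 3: 2·(23+11) − 2 = 66 → (23,11,66)

23,11,66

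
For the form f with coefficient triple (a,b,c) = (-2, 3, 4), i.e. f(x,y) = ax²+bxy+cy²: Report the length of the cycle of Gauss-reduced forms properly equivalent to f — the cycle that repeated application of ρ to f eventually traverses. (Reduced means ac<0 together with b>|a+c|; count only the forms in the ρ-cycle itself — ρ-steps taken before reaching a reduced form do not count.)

D = 41, ⌊√D⌋ = 6
river: ρ → (4,5,-1)
river: ρ → (-1,5,4)
river: ρ → (4,3,-2)
river: ρ → (-2,5,2)
river: ρ → (2,3,-4)
river: ρ → (-4,5,1)
river: ρ → (1,5,-4)
river: ρ → (-4,3,2)
river: ρ → (2,5,-2)
river: ρ → (-2,3,4)
ρ-cycle length = 10 (tail of 0 descent steps not counted)

10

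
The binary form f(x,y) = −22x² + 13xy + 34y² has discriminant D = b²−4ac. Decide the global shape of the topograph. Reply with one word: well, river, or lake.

D = b²−4ac = 13² − 4·(-22)·34 = 3161
D > 0 non-square ⇒ indefinite ⇒ periodic river

river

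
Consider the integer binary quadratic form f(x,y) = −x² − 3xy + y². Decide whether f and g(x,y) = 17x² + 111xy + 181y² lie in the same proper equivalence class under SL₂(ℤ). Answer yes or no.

D₁ = 13, D₂ = 13
river cycle of f (length 2): (1, 3, -1), (-1, 3, 1)
river cycle of g (length 2): (1, 3, -1), (-1, 3, 1)
cycles coincide ⇒ equivalent

yes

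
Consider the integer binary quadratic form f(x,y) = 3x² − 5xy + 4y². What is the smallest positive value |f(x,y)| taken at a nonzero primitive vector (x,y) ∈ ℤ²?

translate: b→1 (≡-5 mod 6), so (3,-5,4)→(3,1,2)
flip: (3,1,2)→(2,-1,3)
reduced (well bottom): (2,-1,3) with a≤c, −a<b≤a
well minimum = a = 2

2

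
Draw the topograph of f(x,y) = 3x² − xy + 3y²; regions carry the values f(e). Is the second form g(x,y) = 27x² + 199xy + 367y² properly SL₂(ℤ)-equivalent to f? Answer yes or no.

D₁ = -35, D₂ = -35
f: flip: (3,-1,3)→(3,1,3)
f: reduced (well bottom): (3,1,3) with a≤c, −a<b≤a
g: translate: b→-17 (≡199 mod 54), so (27,199,367)→(27,-17,3)
g: flip: (27,-17,3)→(3,17,27)
g: translate: b→-1 (≡17 mod 6), so (3,17,27)→(3,-1,3)
g: flip: (3,-1,3)→(3,1,3)
g: reduced (well bottom): (3,1,3) with a≤c, −a<b≤a
reduced forms (3, 1, 3) vs (3, 1, 3) ⇒ equivalent

yes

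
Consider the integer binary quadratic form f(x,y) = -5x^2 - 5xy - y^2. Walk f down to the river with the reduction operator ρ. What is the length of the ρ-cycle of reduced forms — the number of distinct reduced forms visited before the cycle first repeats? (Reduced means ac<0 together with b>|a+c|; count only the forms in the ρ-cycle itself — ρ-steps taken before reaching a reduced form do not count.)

D = 5, ⌊√D⌋ = 2
descent: ρ → (-1,1,1)  [lands on river]
river: ρ → (1,1,-1)
ρ-cycle length = 2 (tail of 1 descent step not counted)

2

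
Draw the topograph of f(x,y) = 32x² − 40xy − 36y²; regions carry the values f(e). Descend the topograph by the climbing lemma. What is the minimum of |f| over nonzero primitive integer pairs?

descent: ρ → (-36,40,32)  [lands on river]
river: ρ → (32,24,-44)
river: ρ → (-44,64,12)
river: ρ → (12,56,-64)
river: ρ → (-64,72,4)
river: ρ → (4,72,-64)
river: ρ → (-64,56,12)
river: ρ → (12,64,-44)
river: ρ → (-44,24,32)
river: ρ → (32,40,-36)
river: ρ → (-36,32,36)
river: ρ → (36,40,-32)
river: ρ → (-32,24,44)
river: ρ → (44,64,-12)
river: ρ → (-12,56,64)
river: ρ → (64,72,-4)
river: ρ → (-4,72,64)
river: ρ → (64,56,-12)
river: ρ → (-12,64,44)
river: ρ → (44,24,-32)
river: ρ → (-32,40,36)
river: ρ → (36,32,-36)
closes: descent 1, river 22
min |a| on river = 4

4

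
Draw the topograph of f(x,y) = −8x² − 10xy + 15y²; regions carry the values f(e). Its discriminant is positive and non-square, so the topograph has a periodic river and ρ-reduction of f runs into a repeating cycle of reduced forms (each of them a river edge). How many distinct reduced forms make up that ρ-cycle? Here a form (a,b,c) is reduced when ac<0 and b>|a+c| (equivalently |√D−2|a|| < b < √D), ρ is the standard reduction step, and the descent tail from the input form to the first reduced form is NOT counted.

D = 580, ⌊√D⌋ = 24
descent: ρ → (15,10,-8)  [lands on river]
river: ρ → (-8,22,3)
river: ρ → (3,20,-15)
river: ρ → (-15,10,8)
river: ρ → (8,22,-3)
river: ρ → (-3,20,15)
ρ-cycle length = 6 (tail of 1 descent step not counted)

6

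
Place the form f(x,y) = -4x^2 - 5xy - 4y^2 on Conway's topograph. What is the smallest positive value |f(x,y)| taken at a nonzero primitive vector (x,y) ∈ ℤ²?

translate: b→-3 (≡5 mod 8), so (4,5,4)→(4,-3,3)
flip: (4,-3,3)→(3,3,4)
reduced (well bottom): (3,3,4) with a≤c, −a<b≤a
well minimum |f| = |-3| = 3 (negative-definite)

3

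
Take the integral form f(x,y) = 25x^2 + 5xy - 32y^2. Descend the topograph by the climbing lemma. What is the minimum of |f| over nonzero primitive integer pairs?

descent: ρ → (-32,-5,25)
descent: ρ → (25,55,-2)  [lands on river]
river: ρ → (-2,53,52)
river: ρ → (52,51,-3)
river: ρ → (-3,51,52)
river: ρ → (52,53,-2)
river: ρ → (-2,55,25)
river: ρ → (25,45,-12)
river: ρ → (-12,51,13)
river: ρ → (13,53,-8)
river: ρ → (-8,43,43)
river: ρ → (43,43,-8)
river: ρ → (-8,53,13)
river: ρ → (13,51,-12)
river: ρ → (-12,45,25)
closes: descent 2, river 14
min |a| on river = 2

2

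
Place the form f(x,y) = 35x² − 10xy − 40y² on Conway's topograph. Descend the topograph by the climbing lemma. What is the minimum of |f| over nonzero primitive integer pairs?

descent: ρ → (-40,10,35)  [lands on river]
river: ρ → (35,60,-15)
river: ρ → (-15,60,35)
river: ρ → (35,10,-40)
river: ρ → (-40,70,5)
river: ρ → (5,70,-40)
closes: descent 1, river 6
min |a| on river = 5

5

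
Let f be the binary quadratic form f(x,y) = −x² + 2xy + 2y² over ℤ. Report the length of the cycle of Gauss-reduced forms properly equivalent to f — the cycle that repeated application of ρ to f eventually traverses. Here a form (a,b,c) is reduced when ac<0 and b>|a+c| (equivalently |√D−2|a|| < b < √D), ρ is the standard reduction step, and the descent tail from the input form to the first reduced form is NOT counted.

D = 12, ⌊√D⌋ = 3
river: ρ → (2,2,-1)
river: ρ → (-1,2,2)
ρ-cycle length = 2 (tail of 0 descent steps not counted)

2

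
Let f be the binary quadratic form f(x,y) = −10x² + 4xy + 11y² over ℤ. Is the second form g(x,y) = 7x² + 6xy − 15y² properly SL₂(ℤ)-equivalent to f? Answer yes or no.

D₁ = 456, D₂ = 456
river cycle of f (length 10): (11, 18, -3), (-3, 18, 11), (11, 4, -10), (-10, 16, 5), (5, 14, -13), (-13, 12, 6), (6, 12, -13), (-13, 14, 5), (5, 16, -10), (-10, 4, 11)
river cycle of g (length 6): (7, 20, -2), (-2, 20, 7), (7, 8, -14), (-14, 20, 1), (1, 20, -14), (-14, 8, 7)
cycles differ ⇒ inequivalent

no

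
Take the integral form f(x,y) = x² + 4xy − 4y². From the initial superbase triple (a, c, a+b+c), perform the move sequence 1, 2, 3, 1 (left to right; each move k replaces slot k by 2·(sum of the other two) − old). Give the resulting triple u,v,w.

start (1,-4,1) = (f(1,0),f(0,1),f(1,1))
replace slot 1: 2·((-4)+1) − 1 = -7 → (-7,-4,1)
replace slot 2: 2·((-7)+1) − (-4) = -8 → (-7,-8,1)
replace slot 3: 2·((-7)+(-8)) − 1 = -31 → (-7,-8,-31)
replace slot 1: 2·((-8)+(-31)) − (-7) = -71 → (-71,-8,-31)

-71,-8,-31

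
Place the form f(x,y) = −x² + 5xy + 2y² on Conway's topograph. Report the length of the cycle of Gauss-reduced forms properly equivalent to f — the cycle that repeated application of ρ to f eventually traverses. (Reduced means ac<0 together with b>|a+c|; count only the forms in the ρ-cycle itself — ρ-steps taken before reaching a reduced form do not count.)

D = 33, ⌊√D⌋ = 5
river: ρ → (2,3,-3)
river: ρ → (-3,3,2)
river: ρ → (2,5,-1)
river: ρ → (-1,5,2)
ρ-cycle length = 4 (tail of 0 descent steps not counted)

4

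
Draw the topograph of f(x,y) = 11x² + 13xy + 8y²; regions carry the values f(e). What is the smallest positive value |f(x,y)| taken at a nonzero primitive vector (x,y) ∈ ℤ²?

translate: b→-9 (≡13 mod 22), so (11,13,8)→(11,-9,6)
flip: (11,-9,6)→(6,9,11)
translate: b→-3 (≡9 mod 12), so (6,9,11)→(6,-3,8)
reduced (well bottom): (6,-3,8) with a≤c, −a<b≤a
well minimum = a = 6

6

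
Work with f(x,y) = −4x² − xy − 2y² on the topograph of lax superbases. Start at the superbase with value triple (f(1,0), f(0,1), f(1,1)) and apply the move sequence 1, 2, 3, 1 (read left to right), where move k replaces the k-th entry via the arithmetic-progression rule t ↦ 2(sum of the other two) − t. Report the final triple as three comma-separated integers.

start (-4,-2,-7) = (f(1,0),f(0,1),f(1,1))
replace slot 1: 2·((-2)+(-7)) − (-4) = -14 → (-14,-2,-7)
replace slot 2: 2·((-14)+(-7)) − (-2) = -40 → (-14,-40,-7)
replace slot 3: 2·((-14)+(-40)) − (-7) = -101 → (-14,-40,-101)
replace slot 1: 2·((-40)+(-101)) − (-14) = -268 → (-268,-40,-101)

-268,-40,-101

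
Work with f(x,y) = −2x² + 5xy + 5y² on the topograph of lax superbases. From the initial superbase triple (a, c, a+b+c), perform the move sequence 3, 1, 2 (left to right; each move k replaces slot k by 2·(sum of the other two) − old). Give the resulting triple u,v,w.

start (-2,5,8) = (f(1,0),f(0,1),f(1,1))
replace slot 3: 2·((-2)+5) − 8 = -2 → (-2,5,-2)
replace slot 1: 2·(5+(-2)) − (-2) = 8 → (8,5,-2)
replace slot 2: 2·(8+(-2)) − 5 = 7 → (8,7,-2)

8,7,-2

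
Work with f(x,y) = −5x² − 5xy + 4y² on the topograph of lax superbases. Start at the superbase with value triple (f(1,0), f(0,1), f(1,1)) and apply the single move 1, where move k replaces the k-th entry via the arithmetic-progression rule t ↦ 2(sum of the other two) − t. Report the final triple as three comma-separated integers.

start (-5,4,-6) = (f(1,0),f(0,1),f(1,1))
replace slot 1: 2·(4+(-6)) − (-5) = 1 → (1,4,-6)

1,4,-6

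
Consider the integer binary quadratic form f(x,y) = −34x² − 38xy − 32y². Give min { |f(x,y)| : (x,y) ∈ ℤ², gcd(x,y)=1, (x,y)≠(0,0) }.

translate: b→-30 (≡38 mod 68), so (34,38,32)→(34,-30,28)
flip: (34,-30,28)→(28,30,34)
translate: b→-26 (≡30 mod 56), so (28,30,34)→(28,-26,32)
reduced (well bottom): (28,-26,32) with a≤c, −a<b≤a
well minimum |f| = |-28| = 28 (negative-definite)

28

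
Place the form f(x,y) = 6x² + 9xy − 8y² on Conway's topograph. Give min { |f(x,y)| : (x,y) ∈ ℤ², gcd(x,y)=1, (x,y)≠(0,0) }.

river: ρ → (-8,7,7)
river: ρ → (7,7,-8)
river: ρ → (-8,9,6)
river: ρ → (6,15,-2)
river: ρ → (-2,13,13)
river: ρ → (13,13,-2)
river: ρ → (-2,15,6)
river: ρ → (6,9,-8)
closes: descent 0, river 8
min |a| on river = 2

2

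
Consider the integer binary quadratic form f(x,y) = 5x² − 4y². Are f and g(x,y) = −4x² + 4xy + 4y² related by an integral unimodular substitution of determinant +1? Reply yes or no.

D₁ = 80, D₂ = 80
river cycle of f (length 2): (-4, 8, 1), (1, 8, -4)
river cycle of g (length 2): (4, 4, -4), (-4, 4, 4)
cycles differ ⇒ inequivalent

no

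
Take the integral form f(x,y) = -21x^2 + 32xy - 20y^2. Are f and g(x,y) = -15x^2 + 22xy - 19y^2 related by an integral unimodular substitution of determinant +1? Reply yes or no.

D₁ = -656, D₂ = -656
f is negative-definite; reduce −f:
−f: translate: b→10 (≡-32 mod 42), so (21,-32,20)→(21,10,9)
−f: flip: (21,10,9)→(9,-10,21)
−f: translate: b→8 (≡-10 mod 18), so (9,-10,21)→(9,8,20)
−f: reduced (well bottom): (9,8,20) with a≤c, −a<b≤a
flip sign back: reduced form of f is (-9,-8,-20)
g is negative-definite; reduce −g:
−g: translate: b→8 (≡-22 mod 30), so (15,-22,19)→(15,8,12)
−g: flip: (15,8,12)→(12,-8,15)
−g: reduced (well bottom): (12,-8,15) with a≤c, −a<b≤a
flip sign back: reduced form of g is (-12,8,-15)
reduced forms (-9, -8, -20) vs (-12, 8, -15) ⇒ inequivalent

no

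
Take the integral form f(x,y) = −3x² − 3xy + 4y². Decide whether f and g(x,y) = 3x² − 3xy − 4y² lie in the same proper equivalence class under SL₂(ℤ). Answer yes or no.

D₁ = 57, D₂ = 57
river cycle of f (length 6): (4, 3, -3), (-3, 3, 4), (4, 5, -2), (-2, 7, 1), (1, 7, -2), (-2, 5, 4)
river cycle of g (length 6): (-4, 3, 3), (3, 3, -4), (-4, 5, 2), (2, 7, -1), (-1, 7, 2), (2, 5, -4)
cycles differ ⇒ inequivalent

no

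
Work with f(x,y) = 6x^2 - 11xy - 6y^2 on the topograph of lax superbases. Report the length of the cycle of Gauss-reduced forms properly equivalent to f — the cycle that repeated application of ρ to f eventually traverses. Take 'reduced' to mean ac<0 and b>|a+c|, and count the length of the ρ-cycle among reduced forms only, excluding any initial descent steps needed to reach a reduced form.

D = 265, ⌊√D⌋ = 16
descent: ρ → (-6,11,6)  [lands on river]
river: ρ → (6,13,-4)
river: ρ → (-4,11,9)
river: ρ → (9,7,-6)
river: ρ → (-6,5,10)
river: ρ → (10,15,-1)
river: ρ → (-1,15,10)
river: ρ → (10,5,-6)
river: ρ → (-6,7,9)
river: ρ → (9,11,-4)
river: ρ → (-4,13,6)
river: ρ → (6,11,-6)
river: ρ → (-6,13,4)
river: ρ → (4,11,-9)
river: ρ → (-9,7,6)
river: ρ → (6,5,-10)
river: ρ → (-10,15,1)
river: ρ → (1,15,-10)
river: ρ → (-10,5,6)
river: ρ → (6,7,-9)
river: ρ → (-9,11,4)
river: ρ → (4,13,-6)
ρ-cycle length = 22 (tail of 1 descent step not counted)

22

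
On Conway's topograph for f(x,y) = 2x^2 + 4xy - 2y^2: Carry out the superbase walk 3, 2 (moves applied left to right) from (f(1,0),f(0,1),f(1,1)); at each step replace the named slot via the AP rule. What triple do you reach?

start (2,-2,4) = (f(1,0),f(0,1),f(1,1))
replace slot 3: 2·(2+(-2)) − 4 = -4 → (2,-2,-4)
replace slot 2: 2·(2+(-4)) − (-2) = -2 → (2,-2,-4)

2,-2,-4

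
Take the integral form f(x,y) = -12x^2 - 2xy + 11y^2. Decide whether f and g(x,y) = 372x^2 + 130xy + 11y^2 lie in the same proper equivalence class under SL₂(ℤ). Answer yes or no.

D₁ = 532, D₂ = 532
river cycle of f (length 16): (11, 2, -12), (-12, 22, 1), (1, 22, -12), (-12, 2, 11), (11, 20, -3), (-3, 22, 4), (4, 18, -13), (-13, 8, 9), (9, 10, -12), (-12, 14, 7), … (6 more)
river cycle of g (length 16): (11, 2, -12), (-12, 22, 1), (1, 22, -12), (-12, 2, 11), (11, 20, -3), (-3, 22, 4), (4, 18, -13), (-13, 8, 9), (9, 10, -12), (-12, 14, 7), … (6 more)
cycles coincide ⇒ equivalent

yes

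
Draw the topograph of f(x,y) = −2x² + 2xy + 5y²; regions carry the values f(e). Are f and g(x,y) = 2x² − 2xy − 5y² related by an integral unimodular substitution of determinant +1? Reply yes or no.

D₁ = 44, D₂ = 44
river cycle of f (length 2): (-2, 6, 1), (1, 6, -2)
river cycle of g (length 2): (2, 6, -1), (-1, 6, 2)
cycles differ ⇒ inequivalent

no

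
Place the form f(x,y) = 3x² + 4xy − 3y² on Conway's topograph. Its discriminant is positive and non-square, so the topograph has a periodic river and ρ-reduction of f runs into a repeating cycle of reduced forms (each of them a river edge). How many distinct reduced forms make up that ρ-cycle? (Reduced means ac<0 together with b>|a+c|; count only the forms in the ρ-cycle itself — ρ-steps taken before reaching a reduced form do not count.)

D = 52, ⌊√D⌋ = 7
river: ρ → (-3,2,4)
river: ρ → (4,6,-1)
river: ρ → (-1,6,4)
river: ρ → (4,2,-3)
river: ρ → (-3,4,3)
river: ρ → (3,2,-4)
river: ρ → (-4,6,1)
river: ρ → (1,6,-4)
river: ρ → (-4,2,3)
river: ρ → (3,4,-3)
ρ-cycle length = 10 (tail of 0 descent steps not counted)

10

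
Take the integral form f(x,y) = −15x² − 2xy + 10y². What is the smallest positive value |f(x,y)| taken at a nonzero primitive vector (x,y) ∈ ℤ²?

descent: ρ → (10,22,-3)  [lands on river]
river: ρ → (-3,20,17)
river: ρ → (17,14,-6)
river: ρ → (-6,22,5)
river: ρ → (5,18,-14)
river: ρ → (-14,10,9)
river: ρ → (9,8,-15)
river: ρ → (-15,22,2)
river: ρ → (2,22,-15)
river: ρ → (-15,8,9)
river: ρ → (9,10,-14)
river: ρ → (-14,18,5)
river: ρ → (5,22,-6)
river: ρ → (-6,14,17)
river: ρ → (17,20,-3)
river: ρ → (-3,22,10)
river: ρ → (10,18,-7)
river: ρ → (-7,24,1)
river: ρ → (1,24,-7)
river: ρ → (-7,18,10)
closes: descent 1, river 20
min |a| on river = 1

1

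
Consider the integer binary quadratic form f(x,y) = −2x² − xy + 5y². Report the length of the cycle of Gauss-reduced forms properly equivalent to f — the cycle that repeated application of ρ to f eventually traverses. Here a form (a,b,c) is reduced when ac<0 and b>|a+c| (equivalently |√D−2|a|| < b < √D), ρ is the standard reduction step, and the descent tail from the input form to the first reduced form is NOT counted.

D = 41, ⌊√D⌋ = 6
descent: ρ → (5,1,-2)
descent: ρ → (-2,3,4)  [lands on river]
river: ρ → (4,5,-1)
river: ρ → (-1,5,4)
river: ρ → (4,3,-2)
river: ρ → (-2,5,2)
river: ρ → (2,3,-4)
river: ρ → (-4,5,1)
river: ρ → (1,5,-4)
river: ρ → (-4,3,2)
river: ρ → (2,5,-2)
ρ-cycle length = 10 (tail of 2 descent steps not counted)

10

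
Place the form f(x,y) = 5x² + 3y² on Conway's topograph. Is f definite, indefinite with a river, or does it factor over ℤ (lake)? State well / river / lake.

D = b²−4ac = 0² − 4·5·3 = -60
D < 0 ⇒ definite ⇒ every region one sign ⇒ single well

well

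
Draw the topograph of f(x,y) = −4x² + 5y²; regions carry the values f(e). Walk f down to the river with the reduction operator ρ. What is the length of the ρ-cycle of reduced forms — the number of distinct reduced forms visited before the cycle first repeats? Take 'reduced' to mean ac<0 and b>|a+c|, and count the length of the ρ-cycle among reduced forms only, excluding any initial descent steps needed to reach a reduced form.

D = 80, ⌊√D⌋ = 8
descent: ρ → (5,0,-4)
descent: ρ → (-4,8,1)  [lands on river]
river: ρ → (1,8,-4)
ρ-cycle length = 2 (tail of 2 descent steps not counted)

2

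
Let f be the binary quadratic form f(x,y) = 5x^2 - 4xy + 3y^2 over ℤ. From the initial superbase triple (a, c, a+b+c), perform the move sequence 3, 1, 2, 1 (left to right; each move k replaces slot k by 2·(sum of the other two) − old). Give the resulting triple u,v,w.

start (5,3,4) = (f(1,0),f(0,1),f(1,1))
replace slot 3: 2·(5+3) − 4 = 12 → (5,3,12)
replace slot 1: 2·(3+12) − 5 = 25 → (25,3,12)
replace slot 2: 2·(25+12) − 3 = 71 → (25,71,12)
replace slot 1: 2·(71+12) − 25 = 141 → (141,71,12)

141,71,12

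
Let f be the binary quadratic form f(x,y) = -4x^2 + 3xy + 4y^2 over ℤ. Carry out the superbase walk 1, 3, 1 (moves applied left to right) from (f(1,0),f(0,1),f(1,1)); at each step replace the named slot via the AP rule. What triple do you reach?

start (-4,4,3) = (f(1,0),f(0,1),f(1,1))
replace slot 1: 2·(4+3) − (-4) = 18 → (18,4,3)
replace slot 3: 2·(18+4) − 3 = 41 → (18,4,41)
replace slot 1: 2·(4+41) − 18 = 72 → (72,4,41)

72,4,41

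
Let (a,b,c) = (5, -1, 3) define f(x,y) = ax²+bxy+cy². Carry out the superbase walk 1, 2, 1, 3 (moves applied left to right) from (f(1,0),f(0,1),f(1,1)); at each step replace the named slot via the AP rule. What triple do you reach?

start (5,3,7) = (f(1,0),f(0,1),f(1,1))
replace slot 1: 2·(3+7) − 5 = 15 → (15,3,7)
replace slot 2: 2·(15+7) − 3 = 41 → (15,41,7)
replace slot 1: 2·(41+7) − 15 = 81 → (81,41,7)
replace slot 3: 2·(81+41) − 7 = 237 → (81,41,237)

81,41,237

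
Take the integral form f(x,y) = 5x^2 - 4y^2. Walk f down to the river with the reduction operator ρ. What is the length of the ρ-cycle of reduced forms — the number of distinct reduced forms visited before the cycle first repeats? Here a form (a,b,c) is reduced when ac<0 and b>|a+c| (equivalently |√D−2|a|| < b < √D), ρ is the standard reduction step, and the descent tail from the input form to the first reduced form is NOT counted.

D = 80, ⌊√D⌋ = 8
descent: ρ → (-4,8,1)  [lands on river]
river: ρ → (1,8,-4)
ρ-cycle length = 2 (tail of 1 descent step not counted)

2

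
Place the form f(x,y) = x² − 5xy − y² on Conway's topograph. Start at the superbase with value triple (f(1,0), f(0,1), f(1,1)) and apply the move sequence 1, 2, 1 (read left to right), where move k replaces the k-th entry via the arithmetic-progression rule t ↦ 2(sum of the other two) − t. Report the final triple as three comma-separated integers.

start (1,-1,-5) = (f(1,0),f(0,1),f(1,1))
replace slot 1: 2·((-1)+(-5)) − 1 = -13 → (-13,-1,-5)
replace slot 2: 2·((-13)+(-5)) − (-1) = -35 → (-13,-35,-5)
replace slot 1: 2·((-35)+(-5)) − (-13) = -67 → (-67,-35,-5)

-67,-35,-5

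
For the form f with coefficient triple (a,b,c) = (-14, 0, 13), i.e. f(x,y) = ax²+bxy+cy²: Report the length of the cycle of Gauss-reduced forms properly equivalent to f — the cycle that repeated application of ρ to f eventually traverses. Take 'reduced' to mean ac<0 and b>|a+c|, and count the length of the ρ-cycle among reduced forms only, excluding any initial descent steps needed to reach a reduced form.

D = 728, ⌊√D⌋ = 26
descent: ρ → (13,26,-1)  [lands on river]
river: ρ → (-1,26,13)
ρ-cycle length = 2 (tail of 1 descent step not counted)

2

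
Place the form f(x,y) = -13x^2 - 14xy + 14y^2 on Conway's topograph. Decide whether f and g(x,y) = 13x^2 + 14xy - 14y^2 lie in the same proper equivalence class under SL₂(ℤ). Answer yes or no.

D₁ = 924, D₂ = 924
river cycle of f (length 8): (14, 14, -13), (-13, 12, 15), (15, 18, -10), (-10, 22, 11), (11, 22, -10), (-10, 18, 15), (15, 12, -13), (-13, 14, 14)
river cycle of g (length 8): (-14, 14, 13), (13, 12, -15), (-15, 18, 10), (10, 22, -11), (-11, 22, 10), (10, 18, -15), (-15, 12, 13), (13, 14, -14)
cycles differ ⇒ inequivalent

no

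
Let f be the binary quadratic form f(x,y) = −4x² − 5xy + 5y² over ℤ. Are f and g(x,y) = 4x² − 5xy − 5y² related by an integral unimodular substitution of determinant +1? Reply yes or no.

D₁ = 105, D₂ = 105
river cycle of f (length 6): (5, 5, -4), (-4, 3, 6), (6, 9, -1), (-1, 9, 6), (6, 3, -4), (-4, 5, 5)
river cycle of g (length 6): (-5, 5, 4), (4, 3, -6), (-6, 9, 1), (1, 9, -6), (-6, 3, 4), (4, 5, -5)
cycles differ ⇒ inequivalent

no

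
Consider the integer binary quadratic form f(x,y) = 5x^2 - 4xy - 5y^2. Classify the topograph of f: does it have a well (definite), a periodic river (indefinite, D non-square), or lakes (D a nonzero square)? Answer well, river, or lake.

D = b²−4ac = (-4)² − 4·5·(-5) = 116
D > 0 non-square ⇒ indefinite ⇒ periodic river

river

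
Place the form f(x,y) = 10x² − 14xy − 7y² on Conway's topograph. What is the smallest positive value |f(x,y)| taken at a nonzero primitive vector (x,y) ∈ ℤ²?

descent: ρ → (-7,14,10)  [lands on river]
river: ρ → (10,6,-11)
river: ρ → (-11,16,5)
river: ρ → (5,14,-14)
river: ρ → (-14,14,5)
river: ρ → (5,16,-11)
river: ρ → (-11,6,10)
river: ρ → (10,14,-7)
closes: descent 1, river 8
min |a| on river = 5

5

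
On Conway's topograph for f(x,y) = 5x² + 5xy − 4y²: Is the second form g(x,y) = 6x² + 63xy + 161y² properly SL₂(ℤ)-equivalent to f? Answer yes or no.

D₁ = 105, D₂ = 105
river cycle of f (length 6): (-4, 3, 6), (6, 9, -1), (-1, 9, 6), (6, 3, -4), (-4, 5, 5), (5, 5, -4)
river cycle of g (length 6): (6, 3, -4), (-4, 5, 5), (5, 5, -4), (-4, 3, 6), (6, 9, -1), (-1, 9, 6)
cycles coincide ⇒ equivalent

yes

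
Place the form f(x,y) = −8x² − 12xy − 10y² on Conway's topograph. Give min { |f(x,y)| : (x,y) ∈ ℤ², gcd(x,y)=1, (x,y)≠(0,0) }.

translate: b→-4 (≡12 mod 16), so (8,12,10)→(8,-4,6)
flip: (8,-4,6)→(6,4,8)
reduced (well bottom): (6,4,8) with a≤c, −a<b≤a
well minimum |f| = |-6| = 6 (negative-definite)

6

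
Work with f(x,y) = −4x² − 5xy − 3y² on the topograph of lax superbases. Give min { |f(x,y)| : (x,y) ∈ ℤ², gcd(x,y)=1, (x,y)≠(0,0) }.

translate: b→-3 (≡5 mod 8), so (4,5,3)→(4,-3,2)
flip: (4,-3,2)→(2,3,4)
translate: b→-1 (≡3 mod 4), so (2,3,4)→(2,-1,3)
reduced (well bottom): (2,-1,3) with a≤c, −a<b≤a
well minimum |f| = |-2| = 2 (negative-definite)

2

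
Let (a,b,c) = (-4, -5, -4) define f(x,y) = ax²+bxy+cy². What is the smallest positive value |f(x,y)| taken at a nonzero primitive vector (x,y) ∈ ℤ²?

translate: b→-3 (≡5 mod 8), so (4,5,4)→(4,-3,3)
flip: (4,-3,3)→(3,3,4)
reduced (well bottom): (3,3,4) with a≤c, −a<b≤a
well minimum |f| = |-3| = 3 (negative-definite)

3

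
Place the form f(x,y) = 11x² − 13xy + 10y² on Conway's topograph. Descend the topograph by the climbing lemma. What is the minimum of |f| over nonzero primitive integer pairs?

translate: b→9 (≡-13 mod 22), so (11,-13,10)→(11,9,8)
flip: (11,9,8)→(8,-9,11)
translate: b→7 (≡-9 mod 16), so (8,-9,11)→(8,7,10)
reduced (well bottom): (8,7,10) with a≤c, −a<b≤a
well minimum = a = 8

8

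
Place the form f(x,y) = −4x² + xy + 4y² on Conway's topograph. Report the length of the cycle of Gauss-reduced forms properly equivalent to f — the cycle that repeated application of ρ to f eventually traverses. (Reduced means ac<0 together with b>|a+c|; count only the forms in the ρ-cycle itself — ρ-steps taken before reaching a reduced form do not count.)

D = 65, ⌊√D⌋ = 8
river: ρ → (4,7,-1)
river: ρ → (-1,7,4)
river: ρ → (4,1,-4)
river: ρ → (-4,7,1)
river: ρ → (1,7,-4)
river: ρ → (-4,1,4)
ρ-cycle length = 6 (tail of 0 descent steps not counted)

6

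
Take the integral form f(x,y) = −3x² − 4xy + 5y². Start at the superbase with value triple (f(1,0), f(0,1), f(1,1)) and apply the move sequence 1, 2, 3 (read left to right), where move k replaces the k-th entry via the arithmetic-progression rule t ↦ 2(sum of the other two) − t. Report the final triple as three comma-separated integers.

start (-3,5,-2) = (f(1,0),f(0,1),f(1,1))
replace slot 1: 2·(5+(-2)) − (-3) = 9 → (9,5,-2)
replace slot 2: 2·(9+(-2)) − 5 = 9 → (9,9,-2)
replace slot 3: 2·(9+9) − (-2) = 38 → (9,9,38)

9,9,38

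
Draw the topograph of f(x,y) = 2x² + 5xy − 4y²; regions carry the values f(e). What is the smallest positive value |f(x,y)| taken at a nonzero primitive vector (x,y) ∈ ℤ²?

river: ρ → (-4,3,3)
river: ρ → (3,3,-4)
river: ρ → (-4,5,2)
river: ρ → (2,7,-1)
river: ρ → (-1,7,2)
river: ρ → (2,5,-4)
closes: descent 0, river 6
min |a| on river = 1

1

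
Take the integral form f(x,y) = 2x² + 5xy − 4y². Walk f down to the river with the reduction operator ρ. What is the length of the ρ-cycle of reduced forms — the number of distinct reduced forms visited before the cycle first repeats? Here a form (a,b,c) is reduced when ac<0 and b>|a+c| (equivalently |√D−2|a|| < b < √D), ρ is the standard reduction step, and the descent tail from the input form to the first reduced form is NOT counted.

D = 57, ⌊√D⌋ = 7
river: ρ → (-4,3,3)
river: ρ → (3,3,-4)
river: ρ → (-4,5,2)
river: ρ → (2,7,-1)
river: ρ → (-1,7,2)
river: ρ → (2,5,-4)
ρ-cycle length = 6 (tail of 0 descent steps not counted)

6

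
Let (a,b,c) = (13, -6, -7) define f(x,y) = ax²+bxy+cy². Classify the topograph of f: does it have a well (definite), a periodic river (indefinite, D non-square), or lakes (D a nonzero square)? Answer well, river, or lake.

D = b²−4ac = (-6)² − 4·13·(-7) = 400
D = 20² is a perfect square ⇒ form factors over ℤ ⇒ lakes

lake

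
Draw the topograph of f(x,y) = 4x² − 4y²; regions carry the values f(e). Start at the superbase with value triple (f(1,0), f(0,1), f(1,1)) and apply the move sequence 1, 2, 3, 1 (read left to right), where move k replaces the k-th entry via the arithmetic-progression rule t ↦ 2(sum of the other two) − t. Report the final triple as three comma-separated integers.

start (4,-4,0) = (f(1,0),f(0,1),f(1,1))
replace slot 1: 2·((-4)+0) − 4 = -12 → (-12,-4,0)
replace slot 2: 2·((-12)+0) − (-4) = -20 → (-12,-20,0)
replace slot 3: 2·((-12)+(-20)) − 0 = -64 → (-12,-20,-64)
replace slot 1: 2·((-20)+(-64)) − (-12) = -156 → (-156,-20,-64)

-156,-20,-64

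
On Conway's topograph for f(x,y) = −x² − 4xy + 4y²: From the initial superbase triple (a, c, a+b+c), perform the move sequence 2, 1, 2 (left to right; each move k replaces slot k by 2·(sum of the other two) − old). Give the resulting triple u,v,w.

start (-1,4,-1) = (f(1,0),f(0,1),f(1,1))
replace slot 2: 2·((-1)+(-1)) − 4 = -8 → (-1,-8,-1)
replace slot 1: 2·((-8)+(-1)) − (-1) = -17 → (-17,-8,-1)
replace slot 2: 2·((-17)+(-1)) − (-8) = -28 → (-17,-28,-1)

-17,-28,-1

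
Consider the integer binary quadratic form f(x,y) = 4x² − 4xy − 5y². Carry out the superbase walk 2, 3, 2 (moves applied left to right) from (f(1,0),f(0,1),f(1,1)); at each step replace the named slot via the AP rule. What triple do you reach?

start (4,-5,-5) = (f(1,0),f(0,1),f(1,1))
replace slot 2: 2·(4+(-5)) − (-5) = 3 → (4,3,-5)
replace slot 3: 2·(4+3) − (-5) = 19 → (4,3,19)
replace slot 2: 2·(4+19) − 3 = 43 → (4,43,19)

4,43,19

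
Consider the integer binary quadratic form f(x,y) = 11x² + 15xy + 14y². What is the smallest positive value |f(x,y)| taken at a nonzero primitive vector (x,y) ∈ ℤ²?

translate: b→-7 (≡15 mod 22), so (11,15,14)→(11,-7,10)
flip: (11,-7,10)→(10,7,11)
reduced (well bottom): (10,7,11) with a≤c, −a<b≤a
well minimum = a = 10

10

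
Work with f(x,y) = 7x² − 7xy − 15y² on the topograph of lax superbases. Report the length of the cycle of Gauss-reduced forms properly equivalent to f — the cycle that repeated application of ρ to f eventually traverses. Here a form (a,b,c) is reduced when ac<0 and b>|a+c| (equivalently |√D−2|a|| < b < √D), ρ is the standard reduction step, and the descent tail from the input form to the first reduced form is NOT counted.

D = 469, ⌊√D⌋ = 21
descent: ρ → (-15,7,7)
descent: ρ → (7,21,-1)  [lands on river]
river: ρ → (-1,21,7)
ρ-cycle length = 2 (tail of 2 descent steps not counted)

2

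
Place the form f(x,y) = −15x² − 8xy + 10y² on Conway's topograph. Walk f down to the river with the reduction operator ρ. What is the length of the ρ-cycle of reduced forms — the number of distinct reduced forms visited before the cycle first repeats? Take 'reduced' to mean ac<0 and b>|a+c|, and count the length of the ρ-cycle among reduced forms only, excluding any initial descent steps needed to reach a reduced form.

D = 664, ⌊√D⌋ = 25
descent: ρ → (10,8,-15)  [lands on river]
river: ρ → (-15,22,3)
river: ρ → (3,20,-22)
river: ρ → (-22,24,1)
river: ρ → (1,24,-22)
river: ρ → (-22,20,3)
river: ρ → (3,22,-15)
river: ρ → (-15,8,10)
river: ρ → (10,12,-13)
river: ρ → (-13,14,9)
river: ρ → (9,22,-5)
river: ρ → (-5,18,17)
river: ρ → (17,16,-6)
river: ρ → (-6,20,11)
river: ρ → (11,24,-2)
river: ρ → (-2,24,11)
river: ρ → (11,20,-6)
river: ρ → (-6,16,17)
river: ρ → (17,18,-5)
river: ρ → (-5,22,9)
river: ρ → (9,14,-13)
river: ρ → (-13,12,10)
ρ-cycle length = 22 (tail of 1 descent step not counted)

22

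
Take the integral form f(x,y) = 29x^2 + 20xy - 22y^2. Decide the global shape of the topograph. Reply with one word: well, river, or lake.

D = b²−4ac = 20² − 4·29·(-22) = 2952
D > 0 non-square ⇒ indefinite ⇒ periodic river

river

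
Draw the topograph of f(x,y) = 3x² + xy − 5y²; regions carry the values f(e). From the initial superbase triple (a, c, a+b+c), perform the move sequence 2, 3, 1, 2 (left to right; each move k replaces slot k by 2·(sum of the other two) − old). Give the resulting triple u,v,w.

start (3,-5,-1) = (f(1,0),f(0,1),f(1,1))
replace slot 2: 2·(3+(-1)) − (-5) = 9 → (3,9,-1)
replace slot 3: 2·(3+9) − (-1) = 25 → (3,9,25)
replace slot 1: 2·(9+25) − 3 = 65 → (65,9,25)
replace slot 2: 2·(65+25) − 9 = 171 → (65,171,25)

65,171,25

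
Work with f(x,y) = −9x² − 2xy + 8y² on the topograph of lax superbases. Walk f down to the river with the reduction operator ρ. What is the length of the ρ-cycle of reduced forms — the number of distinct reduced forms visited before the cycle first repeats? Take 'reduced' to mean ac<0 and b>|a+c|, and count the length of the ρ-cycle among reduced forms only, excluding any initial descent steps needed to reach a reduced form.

D = 292, ⌊√D⌋ = 17
descent: ρ → (8,2,-9)  [lands on river]
river: ρ → (-9,16,1)
river: ρ → (1,16,-9)
river: ρ → (-9,2,8)
river: ρ → (8,14,-3)
river: ρ → (-3,16,3)
river: ρ → (3,14,-8)
river: ρ → (-8,2,9)
river: ρ → (9,16,-1)
river: ρ → (-1,16,9)
river: ρ → (9,2,-8)
river: ρ → (-8,14,3)
river: ρ → (3,16,-3)
river: ρ → (-3,14,8)
ρ-cycle length = 14 (tail of 1 descent step not counted)

14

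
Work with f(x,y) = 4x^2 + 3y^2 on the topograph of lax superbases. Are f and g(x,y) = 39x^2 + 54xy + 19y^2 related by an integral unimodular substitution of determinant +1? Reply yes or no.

D₁ = -48, D₂ = -48
f: flip: (4,0,3)→(3,0,4)
f: reduced (well bottom): (3,0,4) with a≤c, −a<b≤a
g: translate: b→-24 (≡54 mod 78), so (39,54,19)→(39,-24,4)
g: flip: (39,-24,4)→(4,24,39)
g: translate: b→0 (≡24 mod 8), so (4,24,39)→(4,0,3)
g: flip: (4,0,3)→(3,0,4)
g: reduced (well bottom): (3,0,4) with a≤c, −a<b≤a
reduced forms (3, 0, 4) vs (3, 0, 4) ⇒ equivalent

yes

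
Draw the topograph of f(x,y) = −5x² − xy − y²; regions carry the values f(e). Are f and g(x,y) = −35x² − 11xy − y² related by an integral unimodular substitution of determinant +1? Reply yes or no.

D₁ = -19, D₂ = -19
f is negative-definite; reduce −f:
−f: flip: (5,1,1)→(1,-1,5)
−f: translate: b→1 (≡-1 mod 2), so (1,-1,5)→(1,1,5)
−f: reduced (well bottom): (1,1,5) with a≤c, −a<b≤a
flip sign back: reduced form of f is (-1,-1,-5)
g is negative-definite; reduce −g:
−g: flip: (35,11,1)→(1,-11,35)
−g: translate: b→1 (≡-11 mod 2), so (1,-11,35)→(1,1,5)
−g: reduced (well bottom): (1,1,5) with a≤c, −a<b≤a
flip sign back: reduced form of g is (-1,-1,-5)
reduced forms (-1, -1, -5) vs (-1, -1, -5) ⇒ equivalent

yes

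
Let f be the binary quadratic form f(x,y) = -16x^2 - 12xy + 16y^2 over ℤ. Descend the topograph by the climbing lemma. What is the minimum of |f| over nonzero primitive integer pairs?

descent: ρ → (16,12,-16)  [lands on river]
river: ρ → (-16,20,12)
river: ρ → (12,28,-8)
river: ρ → (-8,20,24)
river: ρ → (24,28,-4)
river: ρ → (-4,28,24)
river: ρ → (24,20,-8)
river: ρ → (-8,28,12)
river: ρ → (12,20,-16)
river: ρ → (-16,12,16)
river: ρ → (16,20,-12)
river: ρ → (-12,28,8)
river: ρ → (8,20,-24)
river: ρ → (-24,28,4)
river: ρ → (4,28,-24)
river: ρ → (-24,20,8)
river: ρ → (8,28,-12)
river: ρ → (-12,20,16)
closes: descent 1, river 18
min |a| on river = 4

4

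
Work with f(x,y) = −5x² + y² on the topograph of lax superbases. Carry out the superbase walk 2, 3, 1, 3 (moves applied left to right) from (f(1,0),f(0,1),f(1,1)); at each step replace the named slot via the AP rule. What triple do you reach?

start (-5,1,-4) = (f(1,0),f(0,1),f(1,1))
replace slot 2: 2·((-5)+(-4)) − 1 = -19 → (-5,-19,-4)
replace slot 3: 2·((-5)+(-19)) − (-4) = -44 → (-5,-19,-44)
replace slot 1: 2·((-19)+(-44)) − (-5) = -121 → (-121,-19,-44)
replace slot 3: 2·((-121)+(-19)) − (-44) = -236 → (-121,-19,-236)

-121,-19,-236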